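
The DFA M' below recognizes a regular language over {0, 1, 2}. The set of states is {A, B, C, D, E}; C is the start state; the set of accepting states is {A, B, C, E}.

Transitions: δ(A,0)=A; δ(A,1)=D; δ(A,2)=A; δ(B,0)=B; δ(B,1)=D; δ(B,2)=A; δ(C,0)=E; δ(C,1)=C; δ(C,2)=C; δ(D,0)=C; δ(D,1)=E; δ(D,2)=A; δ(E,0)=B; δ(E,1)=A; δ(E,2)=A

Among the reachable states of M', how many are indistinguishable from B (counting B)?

Initial partition by acceptance: {A,B,C,E} | {D}.
Refine {A,B,C,E} on symbol 1: members go to different blocks, giving {A,B} and {C,E}.
Refine {C,E} on symbol 0: members go to different blocks, giving {C} and {E}.
No further refinement is possible. Final partition (4 blocks): {A,B} | {D} | {C} | {E}.
The equivalence class containing B is {A,B}, of size 2.

2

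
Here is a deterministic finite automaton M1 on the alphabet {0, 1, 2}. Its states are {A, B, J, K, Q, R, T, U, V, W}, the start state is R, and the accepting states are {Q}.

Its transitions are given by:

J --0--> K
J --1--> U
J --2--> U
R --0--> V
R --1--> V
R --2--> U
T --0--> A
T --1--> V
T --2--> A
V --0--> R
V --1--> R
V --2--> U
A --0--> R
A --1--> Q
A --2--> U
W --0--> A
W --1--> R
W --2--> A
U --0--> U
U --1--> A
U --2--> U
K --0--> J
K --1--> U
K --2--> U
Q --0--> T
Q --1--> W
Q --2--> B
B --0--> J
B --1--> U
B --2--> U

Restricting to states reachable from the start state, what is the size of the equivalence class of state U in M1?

Every state is reachable, so we keep all 10.
P0 = {Q} | {A,B,J,K,R,T,U,V,W}.
Refine {A,B,J,K,R,T,U,V,W} on symbol 1: members go to different blocks, giving {B,J,K,R,T,U,V,W} and {A}.
On input 0, block {B,J,K,R,T,U,V,W} splits into {B,J,K,R,U,V} and {T,W}.
On input 1, block {B,J,K,R,U,V} splits into {B,J,K,R,V} and {U}.
Refine {B,J,K,R,V} on symbol 1: members go to different blocks, giving {B,J,K} and {R,V}.
The partition is now stable with 6 blocks: {Q} | {B,J,K} | {A} | {T,W} | {U} | {R,V}.
The equivalence class containing U is {U}, of size 1.

1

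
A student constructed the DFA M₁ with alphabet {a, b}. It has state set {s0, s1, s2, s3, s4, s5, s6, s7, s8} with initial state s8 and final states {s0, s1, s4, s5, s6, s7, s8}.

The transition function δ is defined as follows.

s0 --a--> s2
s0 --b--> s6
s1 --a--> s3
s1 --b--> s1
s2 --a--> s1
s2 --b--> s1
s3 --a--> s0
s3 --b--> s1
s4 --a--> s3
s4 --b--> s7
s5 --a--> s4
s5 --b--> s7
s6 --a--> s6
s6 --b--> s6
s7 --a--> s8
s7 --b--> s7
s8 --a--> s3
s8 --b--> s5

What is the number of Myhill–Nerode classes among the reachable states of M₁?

7

Every state is reachable, so we keep all 9.
P0 = {s0,s1,s4,s5,s6,s7,s8} | {s2,s3}.
On input a, block {s0,s1,s4,s5,s6,s7,s8} splits into {s0,s1,s4,s8} and {s5,s6,s7}.
On input b, block {s0,s1,s4,s8} splits into {s0,s4,s8} and {s1}.
On input a, block {s2,s3} splits into {s2} and {s3}.
On input a, block {s0,s4,s8} splits into {s4,s8} and {s0}.
Refine {s5,s6,s7} on symbol a: members go to different blocks, giving {s5,s7} and {s6}.
Stable partition: {s4,s8} | {s2} | {s5,s7} | {s1} | {s3} | {s0} | {s6} — 7 equivalence classes.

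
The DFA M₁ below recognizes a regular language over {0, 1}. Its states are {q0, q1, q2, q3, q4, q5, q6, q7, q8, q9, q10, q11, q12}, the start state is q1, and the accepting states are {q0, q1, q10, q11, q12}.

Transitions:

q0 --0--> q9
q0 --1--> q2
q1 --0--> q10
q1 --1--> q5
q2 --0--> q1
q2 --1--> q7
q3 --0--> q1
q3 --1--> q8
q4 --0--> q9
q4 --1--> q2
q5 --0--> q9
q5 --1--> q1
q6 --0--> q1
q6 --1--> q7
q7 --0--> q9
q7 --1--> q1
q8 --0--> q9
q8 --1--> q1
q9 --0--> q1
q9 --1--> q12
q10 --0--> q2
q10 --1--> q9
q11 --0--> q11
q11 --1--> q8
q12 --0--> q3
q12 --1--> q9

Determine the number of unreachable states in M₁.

No path from q1 leads to q0, q4, q6, q11; the other 9 states are all reachable.

4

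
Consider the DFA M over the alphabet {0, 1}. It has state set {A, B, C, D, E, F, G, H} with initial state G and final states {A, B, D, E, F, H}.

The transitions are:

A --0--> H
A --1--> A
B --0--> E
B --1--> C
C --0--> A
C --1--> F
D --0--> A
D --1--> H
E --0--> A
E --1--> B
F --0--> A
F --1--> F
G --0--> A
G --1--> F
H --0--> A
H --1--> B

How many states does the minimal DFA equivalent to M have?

5

States {D} cannot be reached from the start state, so discard them.
P0 = {A,B,E,F,H} | {C,G}.
Split {A,B,E,F,H} by δ(·,1) → {A,E,F,H} and {B}.
Split {A,E,F,H} by δ(·,1) → {A,F} and {E,H}.
On input 0, block {A,F} splits into {A} and {F}.
Stable partition: {A} | {C,G} | {B} | {E,H} | {F} — 5 equivalence classes.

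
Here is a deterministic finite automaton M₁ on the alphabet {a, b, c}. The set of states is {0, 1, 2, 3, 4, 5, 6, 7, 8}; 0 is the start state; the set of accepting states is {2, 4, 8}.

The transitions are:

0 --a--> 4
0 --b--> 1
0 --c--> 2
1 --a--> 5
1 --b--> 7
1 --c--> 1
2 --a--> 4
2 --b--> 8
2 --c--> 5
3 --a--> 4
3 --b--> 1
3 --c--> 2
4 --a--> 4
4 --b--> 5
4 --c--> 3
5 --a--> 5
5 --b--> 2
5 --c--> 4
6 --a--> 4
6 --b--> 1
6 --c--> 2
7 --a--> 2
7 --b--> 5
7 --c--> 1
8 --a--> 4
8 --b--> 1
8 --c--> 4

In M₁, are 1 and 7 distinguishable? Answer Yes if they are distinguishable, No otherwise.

Yes

First remove the unreachable states {6}; 8 states remain.
Initial partition by acceptance: {2,4,8} | {0,1,3,5,7}.
Split {2,4,8} by δ(·,b) → {4,8} and {2}.
On input c, block {4,8} splits into {4} and {8}.
Refine {0,1,3,5,7} on symbol a: members go to different blocks, giving {0,3} and {1,5} and {7}.
Refine {1,5} on symbol b: members go to different blocks, giving {1} and {5}.
Stable partition: {4} | {0,3} | {2} | {8} | {1} | {7} | {5} — 7 equivalence classes.
1 and 7 end up in different blocks, so they are distinguishable. For instance, the string 'a' is accepted from only 7.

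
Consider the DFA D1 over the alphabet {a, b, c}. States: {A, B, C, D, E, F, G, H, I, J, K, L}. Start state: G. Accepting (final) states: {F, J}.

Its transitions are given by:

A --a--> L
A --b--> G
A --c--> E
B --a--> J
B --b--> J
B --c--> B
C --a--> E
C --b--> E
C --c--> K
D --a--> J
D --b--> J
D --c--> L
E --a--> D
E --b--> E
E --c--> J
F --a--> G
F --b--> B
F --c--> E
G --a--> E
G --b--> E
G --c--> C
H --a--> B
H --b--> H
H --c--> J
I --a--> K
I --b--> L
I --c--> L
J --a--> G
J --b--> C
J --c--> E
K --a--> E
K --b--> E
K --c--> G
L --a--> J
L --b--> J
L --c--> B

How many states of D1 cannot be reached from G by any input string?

4

Starting at G and following transitions, the reachable set is {B, C, D, E, G, J, K, L}. That leaves A, F, H, I unreachable — 4 in total.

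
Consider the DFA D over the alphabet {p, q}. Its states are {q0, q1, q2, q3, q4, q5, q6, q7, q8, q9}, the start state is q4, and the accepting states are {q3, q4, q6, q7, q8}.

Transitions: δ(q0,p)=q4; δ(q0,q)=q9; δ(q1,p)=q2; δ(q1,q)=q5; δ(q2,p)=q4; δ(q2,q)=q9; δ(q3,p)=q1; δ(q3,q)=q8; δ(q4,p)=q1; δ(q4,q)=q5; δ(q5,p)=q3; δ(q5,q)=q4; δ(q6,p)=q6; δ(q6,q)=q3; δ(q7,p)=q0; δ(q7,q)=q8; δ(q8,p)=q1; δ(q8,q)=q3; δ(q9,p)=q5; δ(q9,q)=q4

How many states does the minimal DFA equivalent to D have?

6

Reachable states from the start: {q1,q2,q3,q4,q5,q8,q9}. Unreachable: {q0,q6,q7} — drop them.
Start with accepting vs non-accepting: {q3,q4,q8} | {q1,q2,q5,q9}.
Refine {q3,q4,q8} on symbol q: members go to different blocks, giving {q3,q8} and {q4}.
Split {q1,q2,q5,q9} by δ(·,p) → {q1,q9} and {q2} and {q5}.
On input p, block {q1,q9} splits into {q1} and {q9}.
No further refinement is possible. Final partition (6 blocks): {q3,q8} | {q1} | {q4} | {q2} | {q5} | {q9}.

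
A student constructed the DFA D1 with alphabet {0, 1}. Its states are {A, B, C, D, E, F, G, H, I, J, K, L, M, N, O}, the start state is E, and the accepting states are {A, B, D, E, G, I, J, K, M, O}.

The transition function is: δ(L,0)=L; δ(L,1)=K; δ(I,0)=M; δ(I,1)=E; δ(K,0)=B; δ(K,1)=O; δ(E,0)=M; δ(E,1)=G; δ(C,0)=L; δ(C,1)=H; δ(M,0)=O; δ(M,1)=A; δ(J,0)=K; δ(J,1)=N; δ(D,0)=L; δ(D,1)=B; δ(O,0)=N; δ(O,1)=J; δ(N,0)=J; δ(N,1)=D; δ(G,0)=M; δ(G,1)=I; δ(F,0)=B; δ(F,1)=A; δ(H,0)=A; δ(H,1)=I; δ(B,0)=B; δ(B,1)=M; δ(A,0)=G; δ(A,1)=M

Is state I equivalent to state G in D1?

Yes

First remove the unreachable states {C,F,H}; 12 states remain.
Initial partition by acceptance: {A,B,D,E,G,I,J,K,M,O} | {L,N}.
Refine {A,B,D,E,G,I,J,K,M,O} on symbol 0: members go to different blocks, giving {A,B,E,G,I,J,K,M} and {D,O}.
Split {A,B,E,G,I,J,K,M} by δ(·,0) → {A,B,E,G,I,J,K} and {M}.
Split {A,B,E,G,I,J,K} by δ(·,0) → {A,B,J,K} and {E,G,I}.
On input 0, block {A,B,J,K} splits into {B,J,K} and {A}.
Split {B,J,K} by δ(·,1) → {B} and {J} and {K}.
On input 0, block {L,N} splits into {L} and {N}.
Split {D,O} by δ(·,0) → {D} and {O}.
Stable partition: {B} | {L} | {D} | {M} | {E,G,I} | {A} | {J} | {K} | {N} | {O} — 10 equivalence classes.
I and G lie in the same block of the stable partition, so they are equivalent — no string distinguishes them.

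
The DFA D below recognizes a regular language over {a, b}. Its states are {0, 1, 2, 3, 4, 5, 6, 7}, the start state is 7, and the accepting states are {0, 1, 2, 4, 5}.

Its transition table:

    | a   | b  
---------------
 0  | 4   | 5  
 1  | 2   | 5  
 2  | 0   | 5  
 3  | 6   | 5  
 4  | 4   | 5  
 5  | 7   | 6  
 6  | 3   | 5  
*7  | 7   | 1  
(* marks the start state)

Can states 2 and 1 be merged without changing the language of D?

Yes

Initial partition by acceptance: {0,1,2,4,5} | {3,6,7}.
Split {0,1,2,4,5} by δ(·,a) → {0,1,2,4} and {5}.
Split {3,6,7} by δ(·,b) → {3,6} and {7}.
Stable partition: {0,1,2,4} | {3,6} | {5} | {7} — 4 equivalence classes.
2 and 1 lie in the same block of the stable partition, so they are equivalent — no string distinguishes them.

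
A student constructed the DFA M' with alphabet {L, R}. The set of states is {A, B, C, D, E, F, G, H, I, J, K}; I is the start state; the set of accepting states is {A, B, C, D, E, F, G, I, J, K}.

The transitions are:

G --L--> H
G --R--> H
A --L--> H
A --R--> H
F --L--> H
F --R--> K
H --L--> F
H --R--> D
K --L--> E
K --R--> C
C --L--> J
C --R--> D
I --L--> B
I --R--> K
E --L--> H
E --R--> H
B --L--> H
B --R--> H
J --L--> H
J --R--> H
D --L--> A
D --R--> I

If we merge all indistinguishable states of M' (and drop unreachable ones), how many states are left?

4

First remove the unreachable states {G}; 10 states remain.
P0 = {A,B,C,D,E,F,I,J,K} | {H}.
Split {A,B,C,D,E,F,I,J,K} by δ(·,L) → {A,B,E,F,J} and {C,D,I,K}.
Refine {A,B,E,F,J} on symbol R: members go to different blocks, giving {A,B,E,J} and {F}.
The partition is now stable with 4 blocks: {A,B,E,J} | {H} | {C,D,I,K} | {F}.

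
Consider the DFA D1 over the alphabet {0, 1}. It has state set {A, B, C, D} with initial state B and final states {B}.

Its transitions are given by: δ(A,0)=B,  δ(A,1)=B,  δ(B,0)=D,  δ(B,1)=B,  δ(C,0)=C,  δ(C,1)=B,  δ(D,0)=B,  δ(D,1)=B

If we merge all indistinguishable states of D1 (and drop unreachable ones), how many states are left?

2

States {A,C} cannot be reached from the start state, so discard them.
Initial partition by acceptance: {B} | {D}.
No further refinement is possible. Final partition (2 blocks): {B} | {D}.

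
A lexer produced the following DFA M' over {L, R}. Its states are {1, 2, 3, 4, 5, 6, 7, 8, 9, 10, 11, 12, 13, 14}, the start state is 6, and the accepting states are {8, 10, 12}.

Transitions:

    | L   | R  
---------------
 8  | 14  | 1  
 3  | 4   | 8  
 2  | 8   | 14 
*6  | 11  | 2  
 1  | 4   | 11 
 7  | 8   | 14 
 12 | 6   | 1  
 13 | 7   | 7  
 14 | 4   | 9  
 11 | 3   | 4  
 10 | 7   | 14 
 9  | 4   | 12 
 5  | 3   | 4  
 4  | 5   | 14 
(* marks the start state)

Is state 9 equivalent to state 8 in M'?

No

Reachable states from the start: {1,2,3,4,5,6,8,9,11,12,14}. Unreachable: {7,10,13} — drop them.
Initial partition by acceptance: {8,12} | {1,2,3,4,5,6,9,11,14}.
On input L, block {1,2,3,4,5,6,9,11,14} splits into {1,3,4,5,6,9,11,14} and {2}.
Split {1,3,4,5,6,9,11,14} by δ(·,R) → {1,4,5,11,14} and {3,9} and {6}.
Split {8,12} by δ(·,L) → {8} and {12}.
On input L, block {1,4,5,11,14} splits into {1,4,14} and {5,11}.
On input L, block {1,4,14} splits into {1,14} and {4}.
Refine {1,14} on symbol R: members go to different blocks, giving {1} and {14}.
On input R, block {3,9} splits into {3} and {9}.
No further refinement is possible. Final partition (10 blocks): {8} | {1} | {2} | {3} | {6} | {12} | {5,11} | {4} | {14} | {9}.
9 and 8 end up in different blocks, so they are distinguishable. For instance, the string 'ε' is accepted from only 8.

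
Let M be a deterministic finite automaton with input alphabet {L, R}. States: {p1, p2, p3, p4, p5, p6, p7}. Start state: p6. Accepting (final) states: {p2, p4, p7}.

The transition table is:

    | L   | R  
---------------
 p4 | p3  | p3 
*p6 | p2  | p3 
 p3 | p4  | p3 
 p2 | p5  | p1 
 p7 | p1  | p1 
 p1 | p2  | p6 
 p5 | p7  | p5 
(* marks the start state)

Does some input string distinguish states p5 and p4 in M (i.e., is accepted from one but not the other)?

Yes

P0 = {p2,p4,p7} | {p1,p3,p5,p6}.
The partition is now stable with 2 blocks: {p2,p4,p7} | {p1,p3,p5,p6}.
p5 and p4 end up in different blocks, so they are distinguishable. For instance, the string 'ε' is accepted from only p4.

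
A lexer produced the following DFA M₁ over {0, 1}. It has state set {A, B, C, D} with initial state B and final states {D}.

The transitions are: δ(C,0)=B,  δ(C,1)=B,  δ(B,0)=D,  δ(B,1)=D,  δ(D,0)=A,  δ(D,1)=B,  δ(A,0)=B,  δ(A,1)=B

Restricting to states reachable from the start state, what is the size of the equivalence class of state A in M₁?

1

First remove the unreachable states {C}; 3 states remain.
P0 = {D} | {A,B}.
On input 0, block {A,B} splits into {A} and {B}.
No further refinement is possible. Final partition (3 blocks): {D} | {A} | {B}.
The equivalence class containing A is {A}, of size 1.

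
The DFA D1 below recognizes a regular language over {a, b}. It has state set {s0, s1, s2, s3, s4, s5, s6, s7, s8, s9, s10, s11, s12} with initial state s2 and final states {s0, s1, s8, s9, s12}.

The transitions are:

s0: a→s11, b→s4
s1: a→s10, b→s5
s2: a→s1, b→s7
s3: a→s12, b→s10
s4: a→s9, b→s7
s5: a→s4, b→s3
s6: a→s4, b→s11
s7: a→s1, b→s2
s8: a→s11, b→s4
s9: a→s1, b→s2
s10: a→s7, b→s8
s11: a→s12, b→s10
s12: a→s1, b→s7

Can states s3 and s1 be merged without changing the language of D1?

First remove the unreachable states {s0,s6}; 11 states remain.
P0 = {s1,s8,s9,s12} | {s2,s3,s4,s5,s7,s10,s11}.
Split {s1,s8,s9,s12} by δ(·,a) → {s1,s8} and {s9,s12}.
Refine {s2,s3,s4,s5,s7,s10,s11} on symbol a: members go to different blocks, giving {s3,s4,s11} and {s2,s7} and {s5,s10}.
Refine {s1,s8} on symbol a: members go to different blocks, giving {s1} and {s8}.
On input b, block {s3,s4,s11} splits into {s3,s11} and {s4}.
Split {s5,s10} by δ(·,a) → {s5} and {s10}.
The partition is now stable with 8 blocks: {s1} | {s3,s11} | {s9,s12} | {s2,s7} | {s5} | {s8} | {s4} | {s10}.
s3 and s1 end up in different blocks, so they are distinguishable. For instance, the string 'ε' is accepted from only s1.

No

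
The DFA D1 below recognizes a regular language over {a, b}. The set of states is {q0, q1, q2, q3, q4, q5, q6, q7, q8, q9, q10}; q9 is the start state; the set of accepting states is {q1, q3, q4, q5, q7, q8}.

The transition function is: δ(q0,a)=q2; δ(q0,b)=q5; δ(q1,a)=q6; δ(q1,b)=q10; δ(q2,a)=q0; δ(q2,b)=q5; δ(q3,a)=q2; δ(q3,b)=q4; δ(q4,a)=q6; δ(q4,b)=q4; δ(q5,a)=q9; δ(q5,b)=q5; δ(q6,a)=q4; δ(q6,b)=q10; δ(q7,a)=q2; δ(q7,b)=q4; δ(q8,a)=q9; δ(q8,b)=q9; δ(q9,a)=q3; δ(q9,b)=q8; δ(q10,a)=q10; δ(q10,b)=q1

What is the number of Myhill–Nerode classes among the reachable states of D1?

9

First remove the unreachable states {q7}; 10 states remain.
Start with accepting vs non-accepting: {q1,q3,q4,q5,q8} | {q0,q2,q6,q9,q10}.
On input b, block {q1,q3,q4,q5,q8} splits into {q3,q4,q5} and {q1,q8}.
Refine {q0,q2,q6,q9,q10} on symbol a: members go to different blocks, giving {q0,q2,q10} and {q6,q9}.
Split {q3,q4,q5} by δ(·,a) → {q4,q5} and {q3}.
Refine {q0,q2,q10} on symbol b: members go to different blocks, giving {q0,q2} and {q10}.
On input b, block {q1,q8} splits into {q1} and {q8}.
On input a, block {q6,q9} splits into {q6} and {q9}.
Refine {q4,q5} on symbol a: members go to different blocks, giving {q4} and {q5}.
Stable partition: {q4} | {q0,q2} | {q1} | {q6} | {q3} | {q10} | {q8} | {q9} | {q5} — 9 equivalence classes.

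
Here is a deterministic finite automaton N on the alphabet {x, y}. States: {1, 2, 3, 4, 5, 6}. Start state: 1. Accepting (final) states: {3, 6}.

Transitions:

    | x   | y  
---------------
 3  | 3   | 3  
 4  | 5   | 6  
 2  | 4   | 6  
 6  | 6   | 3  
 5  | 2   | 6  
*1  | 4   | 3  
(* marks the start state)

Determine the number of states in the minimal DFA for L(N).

Initial partition by acceptance: {3,6} | {1,2,4,5}.
The partition is now stable with 2 blocks: {3,6} | {1,2,4,5}.

2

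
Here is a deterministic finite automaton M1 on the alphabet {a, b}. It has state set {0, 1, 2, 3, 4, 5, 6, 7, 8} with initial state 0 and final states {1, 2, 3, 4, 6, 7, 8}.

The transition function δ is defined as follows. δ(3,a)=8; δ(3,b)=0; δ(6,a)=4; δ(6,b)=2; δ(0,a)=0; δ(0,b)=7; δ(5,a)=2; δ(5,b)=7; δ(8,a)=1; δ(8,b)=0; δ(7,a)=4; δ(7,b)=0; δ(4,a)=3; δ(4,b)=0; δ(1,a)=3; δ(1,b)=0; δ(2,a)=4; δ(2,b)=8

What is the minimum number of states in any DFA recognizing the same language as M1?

States {2,5,6} cannot be reached from the start state, so discard them.
P0 = {1,3,4,7,8} | {0}.
Stable partition: {1,3,4,7,8} | {0} — 2 equivalence classes.

2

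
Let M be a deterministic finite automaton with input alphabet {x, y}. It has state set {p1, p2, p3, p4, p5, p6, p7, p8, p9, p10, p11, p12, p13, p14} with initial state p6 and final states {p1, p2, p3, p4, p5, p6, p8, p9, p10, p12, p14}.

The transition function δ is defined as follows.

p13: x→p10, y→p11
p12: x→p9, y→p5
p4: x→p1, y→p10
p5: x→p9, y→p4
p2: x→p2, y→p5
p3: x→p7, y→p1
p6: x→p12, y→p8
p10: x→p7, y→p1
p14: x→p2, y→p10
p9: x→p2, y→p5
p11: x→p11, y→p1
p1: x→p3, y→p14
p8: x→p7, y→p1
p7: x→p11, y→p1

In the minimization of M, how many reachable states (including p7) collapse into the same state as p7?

States {p13} cannot be reached from the start state, so discard them.
Start with accepting vs non-accepting: {p1,p2,p3,p4,p5,p6,p8,p9,p10,p12,p14} | {p7,p11}.
Refine {p1,p2,p3,p4,p5,p6,p8,p9,p10,p12,p14} on symbol x: members go to different blocks, giving {p1,p2,p4,p5,p6,p9,p12,p14} and {p3,p8,p10}.
Split {p1,p2,p4,p5,p6,p9,p12,p14} by δ(·,x) → {p2,p4,p5,p6,p9,p12,p14} and {p1}.
Split {p2,p4,p5,p6,p9,p12,p14} by δ(·,x) → {p2,p5,p6,p9,p12,p14} and {p4}.
Split {p2,p5,p6,p9,p12,p14} by δ(·,y) → {p2,p9,p12} and {p6,p14} and {p5}.
Stable partition: {p2,p9,p12} | {p7,p11} | {p3,p8,p10} | {p1} | {p4} | {p6,p14} | {p5} — 7 equivalence classes.
State p7 belongs to the block {p7,p11}, which has 2 states.

2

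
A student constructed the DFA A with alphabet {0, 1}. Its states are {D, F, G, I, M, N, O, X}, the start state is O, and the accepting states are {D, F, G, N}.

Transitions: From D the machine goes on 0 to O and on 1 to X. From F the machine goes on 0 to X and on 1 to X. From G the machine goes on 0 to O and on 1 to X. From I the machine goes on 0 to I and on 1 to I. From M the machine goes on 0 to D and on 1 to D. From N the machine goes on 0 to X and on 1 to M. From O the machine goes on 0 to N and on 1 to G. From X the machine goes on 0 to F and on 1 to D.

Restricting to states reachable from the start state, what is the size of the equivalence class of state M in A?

3

States {I} cannot be reached from the start state, so discard them.
P0 = {D,F,G,N} | {M,O,X}.
The partition is now stable with 2 blocks: {D,F,G,N} | {M,O,X}.
The equivalence class containing M is {M,O,X}, of size 3.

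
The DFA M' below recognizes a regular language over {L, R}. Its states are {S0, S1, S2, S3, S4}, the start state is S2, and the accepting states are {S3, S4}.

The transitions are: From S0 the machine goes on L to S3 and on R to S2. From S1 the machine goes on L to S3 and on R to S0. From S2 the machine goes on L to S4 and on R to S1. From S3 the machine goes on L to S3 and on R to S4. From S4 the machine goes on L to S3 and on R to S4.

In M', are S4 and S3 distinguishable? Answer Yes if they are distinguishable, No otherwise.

No

P0 = {S3,S4} | {S0,S1,S2}.
The partition is now stable with 2 blocks: {S3,S4} | {S0,S1,S2}.
S4 and S3 lie in the same block of the stable partition, so they are equivalent — no string distinguishes them.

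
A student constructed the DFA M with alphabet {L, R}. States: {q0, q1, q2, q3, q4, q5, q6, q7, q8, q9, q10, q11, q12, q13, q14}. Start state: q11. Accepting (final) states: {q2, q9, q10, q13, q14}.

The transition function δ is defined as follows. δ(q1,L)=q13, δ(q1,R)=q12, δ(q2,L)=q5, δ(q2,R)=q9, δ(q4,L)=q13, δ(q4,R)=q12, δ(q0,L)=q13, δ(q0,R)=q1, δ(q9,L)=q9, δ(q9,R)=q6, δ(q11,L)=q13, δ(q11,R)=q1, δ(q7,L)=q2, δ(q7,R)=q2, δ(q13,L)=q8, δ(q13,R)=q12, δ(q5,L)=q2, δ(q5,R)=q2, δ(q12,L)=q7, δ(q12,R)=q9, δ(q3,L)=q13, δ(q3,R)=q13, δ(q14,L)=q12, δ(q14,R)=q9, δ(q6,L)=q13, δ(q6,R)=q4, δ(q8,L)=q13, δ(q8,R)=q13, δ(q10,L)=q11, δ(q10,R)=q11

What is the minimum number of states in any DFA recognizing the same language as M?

8

Reachable states from the start: {q1,q2,q4,q5,q6,q7,q8,q9,q11,q12,q13}. Unreachable: {q0,q3,q10,q14} — drop them.
P0 = {q2,q9,q13} | {q1,q4,q5,q6,q7,q8,q11,q12}.
Refine {q2,q9,q13} on symbol L: members go to different blocks, giving {q2,q13} and {q9}.
Split {q2,q13} by δ(·,R) → {q2} and {q13}.
Refine {q1,q4,q5,q6,q7,q8,q11,q12} on symbol L: members go to different blocks, giving {q1,q4,q6,q8,q11} and {q5,q7} and {q12}.
On input R, block {q1,q4,q6,q8,q11} splits into {q1,q4} and {q6,q11} and {q8}.
No further refinement is possible. Final partition (8 blocks): {q2} | {q1,q4} | {q9} | {q13} | {q5,q7} | {q12} | {q6,q11} | {q8}.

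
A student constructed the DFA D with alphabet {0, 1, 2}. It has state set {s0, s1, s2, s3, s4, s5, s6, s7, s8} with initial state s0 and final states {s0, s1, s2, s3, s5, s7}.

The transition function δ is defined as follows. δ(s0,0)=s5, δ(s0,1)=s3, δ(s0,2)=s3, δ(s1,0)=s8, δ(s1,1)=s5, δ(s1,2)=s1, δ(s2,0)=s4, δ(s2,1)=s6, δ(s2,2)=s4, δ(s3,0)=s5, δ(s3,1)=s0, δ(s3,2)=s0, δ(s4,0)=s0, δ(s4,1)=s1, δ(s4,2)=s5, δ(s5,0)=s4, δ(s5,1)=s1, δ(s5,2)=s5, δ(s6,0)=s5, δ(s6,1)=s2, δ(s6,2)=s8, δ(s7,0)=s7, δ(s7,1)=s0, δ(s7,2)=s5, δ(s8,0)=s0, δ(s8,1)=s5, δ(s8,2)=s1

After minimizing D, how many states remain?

3

States {s2,s6,s7} cannot be reached from the start state, so discard them.
Initial partition by acceptance: {s0,s1,s3,s5} | {s4,s8}.
Split {s0,s1,s3,s5} by δ(·,0) → {s0,s3} and {s1,s5}.
No further refinement is possible. Final partition (3 blocks): {s0,s3} | {s4,s8} | {s1,s5}.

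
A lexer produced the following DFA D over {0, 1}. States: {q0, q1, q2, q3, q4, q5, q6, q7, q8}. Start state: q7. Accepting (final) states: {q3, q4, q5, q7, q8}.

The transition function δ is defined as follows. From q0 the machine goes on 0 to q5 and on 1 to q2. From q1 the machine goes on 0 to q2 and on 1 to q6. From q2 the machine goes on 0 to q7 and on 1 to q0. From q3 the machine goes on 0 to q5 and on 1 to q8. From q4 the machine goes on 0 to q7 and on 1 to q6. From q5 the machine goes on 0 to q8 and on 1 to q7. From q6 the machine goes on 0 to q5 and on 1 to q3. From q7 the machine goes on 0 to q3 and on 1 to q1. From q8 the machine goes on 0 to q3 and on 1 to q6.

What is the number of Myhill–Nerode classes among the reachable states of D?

States {q4} cannot be reached from the start state, so discard them.
Start with accepting vs non-accepting: {q3,q5,q7,q8} | {q0,q1,q2,q6}.
Refine {q3,q5,q7,q8} on symbol 1: members go to different blocks, giving {q3,q5} and {q7,q8}.
Refine {q3,q5} on symbol 0: members go to different blocks, giving {q3} and {q5}.
Refine {q0,q1,q2,q6} on symbol 0: members go to different blocks, giving {q0,q6} and {q1} and {q2}.
Split {q0,q6} by δ(·,1) → {q0} and {q6}.
Refine {q7,q8} on symbol 1: members go to different blocks, giving {q7} and {q8}.
No further refinement is possible. Final partition (8 blocks): {q3} | {q0} | {q7} | {q5} | {q1} | {q2} | {q6} | {q8}.

8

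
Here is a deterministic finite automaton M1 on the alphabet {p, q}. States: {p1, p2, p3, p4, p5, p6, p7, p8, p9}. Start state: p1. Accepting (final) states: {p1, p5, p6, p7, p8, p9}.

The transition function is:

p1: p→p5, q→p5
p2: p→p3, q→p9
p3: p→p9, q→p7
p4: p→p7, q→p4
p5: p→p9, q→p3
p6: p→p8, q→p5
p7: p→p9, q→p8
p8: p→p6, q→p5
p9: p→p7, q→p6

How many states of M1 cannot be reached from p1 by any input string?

No path from p1 leads to p2, p4; the other 7 states are all reachable.

2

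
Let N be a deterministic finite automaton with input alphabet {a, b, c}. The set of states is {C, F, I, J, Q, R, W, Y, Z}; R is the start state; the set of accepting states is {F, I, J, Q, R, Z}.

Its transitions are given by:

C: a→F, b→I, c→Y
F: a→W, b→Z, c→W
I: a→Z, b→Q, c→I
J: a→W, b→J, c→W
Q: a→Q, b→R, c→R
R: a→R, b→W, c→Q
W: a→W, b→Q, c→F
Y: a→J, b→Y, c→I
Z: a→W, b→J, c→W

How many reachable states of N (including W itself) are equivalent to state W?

1

Reachable states from the start: {F,J,Q,R,W,Z}. Unreachable: {C,I,Y} — drop them.
Start with accepting vs non-accepting: {F,J,Q,R,Z} | {W}.
Refine {F,J,Q,R,Z} on symbol a: members go to different blocks, giving {F,J,Z} and {Q,R}.
Refine {Q,R} on symbol b: members go to different blocks, giving {Q} and {R}.
No further refinement is possible. Final partition (4 blocks): {F,J,Z} | {W} | {Q} | {R}.
State W belongs to the block {W}, which has 1 states.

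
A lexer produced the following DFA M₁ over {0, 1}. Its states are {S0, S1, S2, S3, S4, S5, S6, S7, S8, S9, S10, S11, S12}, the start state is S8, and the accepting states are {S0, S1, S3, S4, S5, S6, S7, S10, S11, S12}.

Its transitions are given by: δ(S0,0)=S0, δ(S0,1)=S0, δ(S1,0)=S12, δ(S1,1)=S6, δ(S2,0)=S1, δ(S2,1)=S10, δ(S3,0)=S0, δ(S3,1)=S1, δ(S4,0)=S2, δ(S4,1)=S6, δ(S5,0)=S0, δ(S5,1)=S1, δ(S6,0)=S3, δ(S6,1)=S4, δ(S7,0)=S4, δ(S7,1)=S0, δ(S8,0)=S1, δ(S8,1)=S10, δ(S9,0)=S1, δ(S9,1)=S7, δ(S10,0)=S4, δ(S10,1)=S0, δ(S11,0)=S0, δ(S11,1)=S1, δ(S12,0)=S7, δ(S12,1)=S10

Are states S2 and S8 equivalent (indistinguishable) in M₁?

First remove the unreachable states {S5,S9,S11}; 10 states remain.
P0 = {S0,S1,S3,S4,S6,S7,S10,S12} | {S2,S8}.
Split {S0,S1,S3,S4,S6,S7,S10,S12} by δ(·,0) → {S0,S1,S3,S6,S7,S10,S12} and {S4}.
Refine {S0,S1,S3,S6,S7,S10,S12} on symbol 0: members go to different blocks, giving {S0,S1,S3,S6,S12} and {S7,S10}.
Refine {S0,S1,S3,S6,S12} on symbol 0: members go to different blocks, giving {S0,S1,S3,S6} and {S12}.
Split {S0,S1,S3,S6} by δ(·,0) → {S0,S3,S6} and {S1}.
Refine {S0,S3,S6} on symbol 1: members go to different blocks, giving {S0} and {S3} and {S6}.
The partition is now stable with 8 blocks: {S0} | {S2,S8} | {S4} | {S7,S10} | {S12} | {S1} | {S3} | {S6}.
S2 and S8 lie in the same block of the stable partition, so they are equivalent — no string distinguishes them.

Yes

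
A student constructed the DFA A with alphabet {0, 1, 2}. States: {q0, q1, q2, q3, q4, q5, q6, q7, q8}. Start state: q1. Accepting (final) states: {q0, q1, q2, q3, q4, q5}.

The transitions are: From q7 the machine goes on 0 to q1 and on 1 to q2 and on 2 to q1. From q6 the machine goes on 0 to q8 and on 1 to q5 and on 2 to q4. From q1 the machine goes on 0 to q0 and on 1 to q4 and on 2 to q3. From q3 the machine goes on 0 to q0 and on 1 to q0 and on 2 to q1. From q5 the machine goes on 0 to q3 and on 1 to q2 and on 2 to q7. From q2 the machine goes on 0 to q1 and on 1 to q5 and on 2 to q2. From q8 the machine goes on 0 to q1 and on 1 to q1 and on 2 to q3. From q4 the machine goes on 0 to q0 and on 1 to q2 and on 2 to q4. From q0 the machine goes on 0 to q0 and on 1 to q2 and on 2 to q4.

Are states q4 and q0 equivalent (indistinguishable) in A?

First remove the unreachable states {q6,q8}; 7 states remain.
Initial partition by acceptance: {q0,q1,q2,q3,q4,q5} | {q7}.
On input 2, block {q0,q1,q2,q3,q4,q5} splits into {q0,q1,q2,q3,q4} and {q5}.
Split {q0,q1,q2,q3,q4} by δ(·,1) → {q0,q1,q3,q4} and {q2}.
Split {q0,q1,q3,q4} by δ(·,1) → {q0,q4} and {q1,q3}.
Stable partition: {q0,q4} | {q7} | {q5} | {q2} | {q1,q3} — 5 equivalence classes.
q4 and q0 lie in the same block of the stable partition, so they are equivalent — no string distinguishes them.

Yes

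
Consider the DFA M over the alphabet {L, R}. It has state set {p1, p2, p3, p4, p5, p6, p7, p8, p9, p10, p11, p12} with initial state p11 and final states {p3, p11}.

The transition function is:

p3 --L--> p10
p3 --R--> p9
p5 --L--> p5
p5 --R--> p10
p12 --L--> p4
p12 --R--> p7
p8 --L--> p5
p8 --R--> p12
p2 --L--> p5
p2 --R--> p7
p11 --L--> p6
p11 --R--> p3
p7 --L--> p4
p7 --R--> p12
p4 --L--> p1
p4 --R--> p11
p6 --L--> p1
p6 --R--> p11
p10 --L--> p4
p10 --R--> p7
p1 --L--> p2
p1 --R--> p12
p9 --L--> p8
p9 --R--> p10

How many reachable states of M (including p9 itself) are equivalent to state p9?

Every state is reachable, so we keep all 12.
P0 = {p3,p11} | {p1,p2,p4,p5,p6,p7,p8,p9,p10,p12}.
Refine {p3,p11} on symbol R: members go to different blocks, giving {p3} and {p11}.
Split {p1,p2,p4,p5,p6,p7,p8,p9,p10,p12} by δ(·,R) → {p1,p2,p5,p7,p8,p9,p10,p12} and {p4,p6}.
On input L, block {p1,p2,p5,p7,p8,p9,p10,p12} splits into {p1,p2,p5,p8,p9} and {p7,p10,p12}.
The partition is now stable with 5 blocks: {p3} | {p1,p2,p5,p8,p9} | {p11} | {p4,p6} | {p7,p10,p12}.
State p9 belongs to the block {p1,p2,p5,p8,p9}, which has 5 states.

5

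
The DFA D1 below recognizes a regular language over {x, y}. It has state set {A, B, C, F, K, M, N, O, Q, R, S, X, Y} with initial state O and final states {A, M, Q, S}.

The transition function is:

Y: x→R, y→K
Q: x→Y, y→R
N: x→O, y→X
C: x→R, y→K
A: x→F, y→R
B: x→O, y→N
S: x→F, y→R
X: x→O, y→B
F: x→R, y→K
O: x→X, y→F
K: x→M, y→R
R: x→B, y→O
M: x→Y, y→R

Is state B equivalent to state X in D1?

Yes

States {A,C,Q,S} cannot be reached from the start state, so discard them.
Initial partition by acceptance: {M} | {B,F,K,N,O,R,X,Y}.
Refine {B,F,K,N,O,R,X,Y} on symbol x: members go to different blocks, giving {B,F,N,O,R,X,Y} and {K}.
On input y, block {B,F,N,O,R,X,Y} splits into {B,N,O,R,X} and {F,Y}.
Refine {B,N,O,R,X} on symbol y: members go to different blocks, giving {B,N,R,X} and {O}.
Split {B,N,R,X} by δ(·,x) → {B,N,X} and {R}.
Stable partition: {M} | {B,N,X} | {K} | {F,Y} | {O} | {R} — 6 equivalence classes.
B and X lie in the same block of the stable partition, so they are equivalent — no string distinguishes them.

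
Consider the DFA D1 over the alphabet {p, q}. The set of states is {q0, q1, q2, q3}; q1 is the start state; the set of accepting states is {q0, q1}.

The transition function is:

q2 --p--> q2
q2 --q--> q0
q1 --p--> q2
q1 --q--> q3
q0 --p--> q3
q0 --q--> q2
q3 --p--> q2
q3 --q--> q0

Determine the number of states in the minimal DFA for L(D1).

2

Every state is reachable, so we keep all 4.
Start with accepting vs non-accepting: {q0,q1} | {q2,q3}.
Stable partition: {q0,q1} | {q2,q3} — 2 equivalence classes.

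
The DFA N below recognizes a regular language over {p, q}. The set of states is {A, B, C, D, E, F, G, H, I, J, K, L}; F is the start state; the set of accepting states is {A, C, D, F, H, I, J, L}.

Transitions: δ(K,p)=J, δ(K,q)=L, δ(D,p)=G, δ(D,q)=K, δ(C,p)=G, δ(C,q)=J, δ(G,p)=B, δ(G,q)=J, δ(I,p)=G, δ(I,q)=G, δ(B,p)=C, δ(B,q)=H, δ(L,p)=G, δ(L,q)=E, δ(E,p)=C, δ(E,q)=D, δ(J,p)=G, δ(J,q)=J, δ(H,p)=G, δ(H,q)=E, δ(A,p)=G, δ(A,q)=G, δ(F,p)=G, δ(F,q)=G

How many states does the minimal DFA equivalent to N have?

5

Reachable states from the start: {B,C,D,E,F,G,H,J,K,L}. Unreachable: {A,I} — drop them.
Start with accepting vs non-accepting: {C,D,F,H,J,L} | {B,E,G,K}.
Split {C,D,F,H,J,L} by δ(·,q) → {D,F,H,L} and {C,J}.
On input p, block {B,E,G,K} splits into {B,E,K} and {G}.
Refine {D,F,H,L} on symbol q: members go to different blocks, giving {D,H,L} and {F}.
No further refinement is possible. Final partition (5 blocks): {D,H,L} | {B,E,K} | {C,J} | {G} | {F}.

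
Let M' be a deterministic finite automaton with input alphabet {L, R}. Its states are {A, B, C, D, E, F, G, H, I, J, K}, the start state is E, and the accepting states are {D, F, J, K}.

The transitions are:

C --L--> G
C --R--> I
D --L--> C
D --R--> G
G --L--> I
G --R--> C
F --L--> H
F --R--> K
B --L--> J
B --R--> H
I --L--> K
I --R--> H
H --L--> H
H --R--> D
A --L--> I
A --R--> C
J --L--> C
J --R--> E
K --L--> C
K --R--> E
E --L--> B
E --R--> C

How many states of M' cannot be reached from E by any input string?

Starting at E and following transitions, the reachable set is {B, C, D, E, G, H, I, J, K}. That leaves A, F unreachable — 2 in total.

2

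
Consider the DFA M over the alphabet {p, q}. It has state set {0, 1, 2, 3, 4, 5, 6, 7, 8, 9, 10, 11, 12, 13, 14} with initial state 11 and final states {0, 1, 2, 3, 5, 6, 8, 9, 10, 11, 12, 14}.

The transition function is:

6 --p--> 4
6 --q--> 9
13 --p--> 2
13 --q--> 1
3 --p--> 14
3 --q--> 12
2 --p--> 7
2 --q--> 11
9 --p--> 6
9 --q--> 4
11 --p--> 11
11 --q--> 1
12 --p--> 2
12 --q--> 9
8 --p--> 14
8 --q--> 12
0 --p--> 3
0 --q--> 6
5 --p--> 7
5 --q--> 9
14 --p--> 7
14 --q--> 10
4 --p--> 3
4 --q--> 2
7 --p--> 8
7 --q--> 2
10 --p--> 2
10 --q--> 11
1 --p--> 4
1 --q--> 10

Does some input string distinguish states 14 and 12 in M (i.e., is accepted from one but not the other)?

Reachable states from the start: {1,2,3,4,6,7,8,9,10,11,12,14}. Unreachable: {0,5,13} — drop them.
Initial partition by acceptance: {1,2,3,6,8,9,10,11,12,14} | {4,7}.
Split {1,2,3,6,8,9,10,11,12,14} by δ(·,p) → {3,8,9,10,11,12} and {1,2,6,14}.
On input p, block {3,8,9,10,11,12} splits into {3,8,9,10,12} and {11}.
Split {3,8,9,10,12} by δ(·,q) → {3,8,12} and {9} and {10}.
Refine {3,8,12} on symbol q: members go to different blocks, giving {3,8} and {12}.
Split {1,2,6,14} by δ(·,q) → {1,14} and {2} and {6}.
The partition is now stable with 9 blocks: {3,8} | {4,7} | {1,14} | {11} | {9} | {10} | {12} | {2} | {6}.
14 and 12 end up in different blocks, so they are distinguishable. For instance, the string 'p' is accepted from only 12.

Yes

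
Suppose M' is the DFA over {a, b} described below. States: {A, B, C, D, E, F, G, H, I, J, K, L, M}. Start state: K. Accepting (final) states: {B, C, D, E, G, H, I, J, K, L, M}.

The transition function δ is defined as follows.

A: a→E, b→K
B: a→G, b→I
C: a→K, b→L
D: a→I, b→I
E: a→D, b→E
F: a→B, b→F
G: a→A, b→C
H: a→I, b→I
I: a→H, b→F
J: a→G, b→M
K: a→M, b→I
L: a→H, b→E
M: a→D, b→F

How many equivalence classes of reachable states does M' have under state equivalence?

First remove the unreachable states {J}; 12 states remain.
Start with accepting vs non-accepting: {B,C,D,E,G,H,I,K,L,M} | {A,F}.
Refine {B,C,D,E,G,H,I,K,L,M} on symbol a: members go to different blocks, giving {B,C,D,E,H,I,K,L,M} and {G}.
Split {B,C,D,E,H,I,K,L,M} by δ(·,a) → {C,D,E,H,I,K,L,M} and {B}.
Refine {C,D,E,H,I,K,L,M} on symbol b: members go to different blocks, giving {C,D,E,H,K,L} and {I,M}.
On input a, block {C,D,E,H,K,L} splits into {C,E,L} and {D,H,K}.
Split {A,F} by δ(·,a) → {A} and {F}.
No further refinement is possible. Final partition (7 blocks): {C,E,L} | {A} | {G} | {B} | {I,M} | {D,H,K} | {F}.

7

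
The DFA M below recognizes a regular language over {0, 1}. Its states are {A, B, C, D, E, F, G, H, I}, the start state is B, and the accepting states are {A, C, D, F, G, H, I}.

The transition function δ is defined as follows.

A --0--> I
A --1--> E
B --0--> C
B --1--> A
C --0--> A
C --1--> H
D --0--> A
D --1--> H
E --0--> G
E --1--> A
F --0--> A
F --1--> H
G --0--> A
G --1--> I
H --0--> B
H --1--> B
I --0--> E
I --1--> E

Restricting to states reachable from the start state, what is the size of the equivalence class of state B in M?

2

First remove the unreachable states {D,F}; 7 states remain.
Start with accepting vs non-accepting: {A,C,G,H,I} | {B,E}.
Refine {A,C,G,H,I} on symbol 0: members go to different blocks, giving {A,C,G} and {H,I}.
Refine {A,C,G} on symbol 0: members go to different blocks, giving {C,G} and {A}.
Stable partition: {C,G} | {B,E} | {H,I} | {A} — 4 equivalence classes.
The equivalence class containing B is {B,E}, of size 2.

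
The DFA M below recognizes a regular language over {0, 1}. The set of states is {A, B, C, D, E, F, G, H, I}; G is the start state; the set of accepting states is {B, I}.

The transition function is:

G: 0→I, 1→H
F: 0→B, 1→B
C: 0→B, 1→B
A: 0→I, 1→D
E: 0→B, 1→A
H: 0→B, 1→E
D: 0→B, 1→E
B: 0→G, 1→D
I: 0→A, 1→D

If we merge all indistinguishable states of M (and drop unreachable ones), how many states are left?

2

Reachable states from the start: {A,B,D,E,G,H,I}. Unreachable: {C,F} — drop them.
P0 = {B,I} | {A,D,E,G,H}.
The partition is now stable with 2 blocks: {B,I} | {A,D,E,G,H}.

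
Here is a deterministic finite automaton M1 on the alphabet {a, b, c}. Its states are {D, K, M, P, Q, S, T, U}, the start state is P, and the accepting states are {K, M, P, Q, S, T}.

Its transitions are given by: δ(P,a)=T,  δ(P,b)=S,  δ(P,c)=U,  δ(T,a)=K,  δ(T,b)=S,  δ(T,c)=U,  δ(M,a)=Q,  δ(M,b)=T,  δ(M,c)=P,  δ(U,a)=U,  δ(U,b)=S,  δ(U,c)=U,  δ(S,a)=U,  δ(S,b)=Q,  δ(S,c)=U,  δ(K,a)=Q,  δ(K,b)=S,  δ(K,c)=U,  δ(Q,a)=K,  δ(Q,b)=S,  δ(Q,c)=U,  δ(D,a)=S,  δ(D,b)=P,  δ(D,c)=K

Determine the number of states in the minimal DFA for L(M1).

3

First remove the unreachable states {D,M}; 6 states remain.
Initial partition by acceptance: {K,P,Q,S,T} | {U}.
On input a, block {K,P,Q,S,T} splits into {K,P,Q,T} and {S}.
No further refinement is possible. Final partition (3 blocks): {K,P,Q,T} | {U} | {S}.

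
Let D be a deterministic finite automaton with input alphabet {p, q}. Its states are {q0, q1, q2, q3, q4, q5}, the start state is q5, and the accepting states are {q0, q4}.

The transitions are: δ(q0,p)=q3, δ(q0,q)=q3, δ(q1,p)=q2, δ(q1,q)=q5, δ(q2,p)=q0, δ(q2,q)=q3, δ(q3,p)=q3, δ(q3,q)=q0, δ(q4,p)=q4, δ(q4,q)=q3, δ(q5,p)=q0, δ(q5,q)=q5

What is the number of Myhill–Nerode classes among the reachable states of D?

3

Reachable states from the start: {q0,q3,q5}. Unreachable: {q1,q2,q4} — drop them.
Start with accepting vs non-accepting: {q0} | {q3,q5}.
On input p, block {q3,q5} splits into {q3} and {q5}.
Stable partition: {q0} | {q3} | {q5} — 3 equivalence classes.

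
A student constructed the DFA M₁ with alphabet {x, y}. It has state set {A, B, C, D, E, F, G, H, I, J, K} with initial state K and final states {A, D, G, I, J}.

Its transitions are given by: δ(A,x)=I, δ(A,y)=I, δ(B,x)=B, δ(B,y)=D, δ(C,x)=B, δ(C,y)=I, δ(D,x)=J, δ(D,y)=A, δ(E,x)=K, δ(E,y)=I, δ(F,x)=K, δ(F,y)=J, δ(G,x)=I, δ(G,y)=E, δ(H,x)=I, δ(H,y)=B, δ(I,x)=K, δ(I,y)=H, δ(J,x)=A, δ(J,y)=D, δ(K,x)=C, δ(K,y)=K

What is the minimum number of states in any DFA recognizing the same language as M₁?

8

First remove the unreachable states {E,F,G}; 8 states remain.
P0 = {A,D,I,J} | {B,C,H,K}.
Split {A,D,I,J} by δ(·,x) → {A,D,J} and {I}.
On input x, block {A,D,J} splits into {D,J} and {A}.
Split {D,J} by δ(·,x) → {D} and {J}.
On input x, block {B,C,H,K} splits into {B,C,K} and {H}.
On input y, block {B,C,K} splits into {B} and {C} and {K}.
No further refinement is possible. Final partition (8 blocks): {D} | {B} | {I} | {A} | {J} | {H} | {C} | {K}.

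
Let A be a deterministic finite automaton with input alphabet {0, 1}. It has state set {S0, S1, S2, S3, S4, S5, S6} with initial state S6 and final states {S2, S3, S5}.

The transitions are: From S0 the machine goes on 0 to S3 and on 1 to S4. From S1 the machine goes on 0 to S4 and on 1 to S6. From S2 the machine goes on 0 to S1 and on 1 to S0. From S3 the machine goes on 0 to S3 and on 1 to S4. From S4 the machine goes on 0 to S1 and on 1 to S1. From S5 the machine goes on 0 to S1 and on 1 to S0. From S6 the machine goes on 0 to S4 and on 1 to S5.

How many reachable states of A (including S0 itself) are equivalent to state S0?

1

States {S2} cannot be reached from the start state, so discard them.
P0 = {S3,S5} | {S0,S1,S4,S6}.
Split {S3,S5} by δ(·,0) → {S3} and {S5}.
On input 0, block {S0,S1,S4,S6} splits into {S1,S4,S6} and {S0}.
Split {S1,S4,S6} by δ(·,1) → {S1,S4} and {S6}.
On input 1, block {S1,S4} splits into {S1} and {S4}.
The partition is now stable with 6 blocks: {S3} | {S1} | {S5} | {S0} | {S6} | {S4}.
State S0 belongs to the block {S0}, which has 1 states.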